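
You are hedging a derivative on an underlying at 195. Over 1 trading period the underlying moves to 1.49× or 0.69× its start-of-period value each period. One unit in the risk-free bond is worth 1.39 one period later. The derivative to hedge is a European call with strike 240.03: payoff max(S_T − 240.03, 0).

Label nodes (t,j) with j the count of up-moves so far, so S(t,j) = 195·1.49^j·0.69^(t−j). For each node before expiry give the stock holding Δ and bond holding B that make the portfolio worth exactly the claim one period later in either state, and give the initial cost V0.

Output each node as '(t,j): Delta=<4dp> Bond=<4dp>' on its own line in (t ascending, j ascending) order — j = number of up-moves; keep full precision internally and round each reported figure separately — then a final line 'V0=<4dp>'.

(0,0): Delta=0.3238 Bond=-31.3478
V0=31.8022

The replicating-portfolio and risk-neutral prices coincide; use p* = (1.39−0.69)/(1.49−0.69) = 0.8750 for the latter.
Payoff layer (t=1): V(1,0)=0.0000, V(1,1)=50.5200
Node (0,0) S=195.0000: V=(p*·50.5200+(1−p*)·0.0000)/1.39=31.8022; Δ=(50.5200−0.0000)/(290.5500−134.5500)=0.3238; B=V−Δ·S=-31.3478
Root portfolio cost Δ·195+B reproduces V0=31.8022.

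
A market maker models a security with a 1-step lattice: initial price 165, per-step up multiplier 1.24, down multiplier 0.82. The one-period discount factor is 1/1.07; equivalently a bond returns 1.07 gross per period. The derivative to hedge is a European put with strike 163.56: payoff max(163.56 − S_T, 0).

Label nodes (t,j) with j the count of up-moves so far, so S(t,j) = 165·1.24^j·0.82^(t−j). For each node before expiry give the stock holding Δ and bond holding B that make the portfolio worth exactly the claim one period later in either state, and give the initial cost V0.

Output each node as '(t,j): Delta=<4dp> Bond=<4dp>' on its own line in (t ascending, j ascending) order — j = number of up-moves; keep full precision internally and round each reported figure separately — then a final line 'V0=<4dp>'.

(0,0): Delta=-0.4078 Bond=77.9760
V0=10.6903

No-arbitrage ⇒ martingale measure with p* = (R−d)/(u−d) = 0.5952.
Terminal payoffs: V(1,0)=28.2600, V(1,1)=0.0000
Node (0,0) S=165.0000: V=(p*·0.0000+(1−p*)·28.2600)/1.07=10.6903; Δ=(0.0000−28.2600)/(204.6000−135.3000)=-0.4078; B=V−Δ·S=77.9760
The time-0 hedge costs 10.6903, which is the no-arbitrage price.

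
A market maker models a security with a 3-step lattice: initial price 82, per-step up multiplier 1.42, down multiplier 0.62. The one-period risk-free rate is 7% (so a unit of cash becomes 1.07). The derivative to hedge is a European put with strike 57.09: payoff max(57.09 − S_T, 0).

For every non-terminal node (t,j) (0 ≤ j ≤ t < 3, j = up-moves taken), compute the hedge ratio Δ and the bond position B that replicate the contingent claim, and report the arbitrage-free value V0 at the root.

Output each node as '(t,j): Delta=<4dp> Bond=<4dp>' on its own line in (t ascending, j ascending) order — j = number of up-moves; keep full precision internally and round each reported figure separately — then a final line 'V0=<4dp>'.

No-arbitrage ⇒ martingale measure with p* = (R−d)/(u−d) = 0.5625.
Payoff layer (t=3): V(3,0)=37.5471, V(3,1)=12.3305, V(3,2)=0.0000, V(3,3)=0.0000
Node (2,0) S=31.5208: V=(p*·12.3305+(1−p*)·37.5471)/1.07=21.8343; Δ=(12.3305−37.5471)/(44.7595−19.5429)=-1.0000; B=V−Δ·S=53.3551
Node (2,1) S=72.1928: V=(p*·0.0000+(1−p*)·12.3305)/1.07=5.0417; Δ=(0.0000−12.3305)/(102.5138−44.7595)=-0.2135; B=V−Δ·S=20.4547
Node (2,2) S=165.3448: V=(p*·0.0000+(1−p*)·0.0000)/1.07=0.0000; Δ=(0.0000−0.0000)/(234.7896−102.5138)=0.0000; B=V−Δ·S=0.0000
Node (1,0) S=50.8400: V=(p*·5.0417+(1−p*)·21.8343)/1.07=11.5780; Δ=(5.0417−21.8343)/(72.1928−31.5208)=-0.4129; B=V−Δ·S=32.5688
Node (1,1) S=116.4400: V=(p*·0.0000+(1−p*)·5.0417)/1.07=2.0614; Δ=(0.0000−5.0417)/(165.3448−72.1928)=-0.0541; B=V−Δ·S=8.3635
Node (0,0) S=82.0000: V=(p*·2.0614+(1−p*)·11.5780)/1.07=5.8177; Δ=(2.0614−11.5780)/(116.4400−50.8400)=-0.1451; B=V−Δ·S=17.7134
Root portfolio cost Δ·82+B reproduces V0=5.8177.

(0,0): Delta=-0.1451 Bond=17.7134
(1,0): Delta=-0.4129 Bond=32.5688
(1,1): Delta=-0.0541 Bond=8.3635
(2,0): Delta=-1.0000 Bond=53.3551
(2,1): Delta=-0.2135 Bond=20.4547
(2,2): Delta=0.0000 Bond=0.0000
V0=5.8177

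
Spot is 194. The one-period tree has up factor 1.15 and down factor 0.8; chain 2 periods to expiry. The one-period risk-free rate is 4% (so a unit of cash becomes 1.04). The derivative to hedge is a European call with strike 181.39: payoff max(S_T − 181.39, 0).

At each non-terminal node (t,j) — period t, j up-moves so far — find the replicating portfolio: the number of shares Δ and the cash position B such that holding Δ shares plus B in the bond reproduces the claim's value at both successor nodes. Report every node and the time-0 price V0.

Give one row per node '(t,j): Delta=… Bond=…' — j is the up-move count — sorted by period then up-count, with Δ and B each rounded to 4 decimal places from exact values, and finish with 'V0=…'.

(0,0): Delta=0.7300 Bond=-108.9361
(1,0): Delta=0.0000 Bond=0.0000
(1,1): Delta=0.9627 Bond=-165.2198
V0=32.6808

Since d<R<u, set p* = (R−d)/(u−d) = 0.6857; price each node as the discounted p*-expectation of its children.
Terminal payoffs: V(2,0)=0.0000, V(2,1)=0.0000, V(2,2)=75.1750
Node (1,0) S=155.2000: V=(p*·0.0000+(1−p*)·0.0000)/1.04=0.0000; Δ=(0.0000−0.0000)/(178.4800−124.1600)=0.0000; B=V−Δ·S=0.0000
Node (1,1) S=223.1000: V=(p*·75.1750+(1−p*)·0.0000)/1.04=49.5659; Δ=(75.1750−0.0000)/(256.5650−178.4800)=0.9627; B=V−Δ·S=-165.2198
Node (0,0) S=194.0000: V=(p*·49.5659+(1−p*)·0.0000)/1.04=32.6808; Δ=(49.5659−0.0000)/(223.1000−155.2000)=0.7300; B=V−Δ·S=-108.9361
Each (Δ,B) replicates both successor values, so the strategy is self-financing and V0 is arbitrage-free.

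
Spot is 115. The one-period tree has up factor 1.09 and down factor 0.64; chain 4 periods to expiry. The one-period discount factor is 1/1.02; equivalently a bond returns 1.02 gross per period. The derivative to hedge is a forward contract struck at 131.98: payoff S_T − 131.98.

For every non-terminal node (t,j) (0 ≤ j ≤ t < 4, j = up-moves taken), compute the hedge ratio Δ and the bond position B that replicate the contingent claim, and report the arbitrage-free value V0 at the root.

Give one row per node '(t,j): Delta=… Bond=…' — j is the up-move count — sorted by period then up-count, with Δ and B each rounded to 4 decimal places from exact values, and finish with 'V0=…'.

Risk-neutral probability p* = (R−d)/(u−d) = (1.02−0.64)/(1.09−0.64) = 0.8444.
Terminal values V(4,·): V(4,0)=-112.6862, V(4,1)=-99.1202, V(4,2)=-76.0157, V(4,3)=-36.6659, V(4,4)=30.3519
Node (3,0) S=30.1466: V=(p*·-99.1202+(1−p*)·-112.6862)/1.02=-99.2456; Δ=(-99.1202−-112.6862)/(32.8598−19.2938)=1.0000; B=V−Δ·S=-129.3922
Node (3,1) S=51.3434: V=(p*·-76.0157+(1−p*)·-99.1202)/1.02=-78.0488; Δ=(-76.0157−-99.1202)/(55.9643−32.8598)=1.0000; B=V−Δ·S=-129.3922
Node (3,2) S=87.4442: V=(p*·-36.6659+(1−p*)·-76.0157)/1.02=-41.9480; Δ=(-36.6659−-76.0157)/(95.3141−55.9643)=1.0000; B=V−Δ·S=-129.3922
Node (3,3) S=148.9283: V=(p*·30.3519+(1−p*)·-36.6659)/1.02=19.5362; Δ=(30.3519−-36.6659)/(162.3319−95.3141)=1.0000; B=V−Δ·S=-129.3922
Node (2,0) S=47.1040: V=(p*·-78.0488+(1−p*)·-99.2456)/1.02=-79.7511; Δ=(-78.0488−-99.2456)/(51.3434−30.1466)=1.0000; B=V−Δ·S=-126.8551
Node (2,1) S=80.2240: V=(p*·-41.9480+(1−p*)·-78.0488)/1.02=-46.6311; Δ=(-41.9480−-78.0488)/(87.4442−51.3434)=1.0000; B=V−Δ·S=-126.8551
Node (2,2) S=136.6315: V=(p*·19.5362+(1−p*)·-41.9480)/1.02=9.7764; Δ=(19.5362−-41.9480)/(148.9283−87.4442)=1.0000; B=V−Δ·S=-126.8551
Node (1,0) S=73.6000: V=(p*·-46.6311+(1−p*)·-79.7511)/1.02=-50.7677; Δ=(-46.6311−-79.7511)/(80.2240−47.1040)=1.0000; B=V−Δ·S=-124.3677
Node (1,1) S=125.3500: V=(p*·9.7764+(1−p*)·-46.6311)/1.02=0.9823; Δ=(9.7764−-46.6311)/(136.6315−80.2240)=1.0000; B=V−Δ·S=-124.3677
Node (0,0) S=115.0000: V=(p*·0.9823+(1−p*)·-50.7677)/1.02=-6.9291; Δ=(0.9823−-50.7677)/(125.3500−73.6000)=1.0000; B=V−Δ·S=-121.9291
Each (Δ,B) replicates both successor values, so the strategy is self-financing and V0 is arbitrage-free.

(0,0): Delta=1.0000 Bond=-121.9291
(1,0): Delta=1.0000 Bond=-124.3677
(1,1): Delta=1.0000 Bond=-124.3677
(2,0): Delta=1.0000 Bond=-126.8551
(2,1): Delta=1.0000 Bond=-126.8551
(2,2): Delta=1.0000 Bond=-126.8551
(3,0): Delta=1.0000 Bond=-129.3922
(3,1): Delta=1.0000 Bond=-129.3922
(3,2): Delta=1.0000 Bond=-129.3922
(3,3): Delta=1.0000 Bond=-129.3922
V0=-6.9291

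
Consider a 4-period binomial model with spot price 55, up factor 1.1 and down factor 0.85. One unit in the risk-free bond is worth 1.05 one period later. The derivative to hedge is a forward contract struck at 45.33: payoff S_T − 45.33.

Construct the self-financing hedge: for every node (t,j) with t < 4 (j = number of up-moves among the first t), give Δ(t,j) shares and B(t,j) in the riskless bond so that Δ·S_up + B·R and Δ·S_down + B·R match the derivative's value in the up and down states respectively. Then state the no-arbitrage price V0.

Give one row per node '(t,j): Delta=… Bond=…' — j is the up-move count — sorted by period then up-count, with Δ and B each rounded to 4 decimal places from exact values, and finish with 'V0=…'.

Risk-neutral probability p* = (R−d)/(u−d) = (1.05−0.85)/(1.1−0.85) = 0.8000.
Terminal values V(4,·): V(4,0)=-16.6197, V(4,1)=-8.1754, V(4,2)=2.7524, V(4,3)=16.8943, V(4,4)=35.1955
  t=3,j=0: stock 33.7769 → up 37.1546 (V=-8.1754), down 28.7103 (V=-16.6197). Price -9.3946; hedge Δ=1.0000, bond B=-43.1714.
  t=3,j=1: stock 43.7112 → up 48.0824 (V=2.7524), down 37.1546 (V=-8.1754). Price 0.5398; hedge Δ=1.0000, bond B=-43.1714.
  t=3,j=2: stock 56.5675 → up 62.2243 (V=16.8943), down 48.0824 (V=2.7524). Price 13.3961; hedge Δ=1.0000, bond B=-43.1714.
  t=3,j=3: stock 73.2050 → up 80.5255 (V=35.1955), down 62.2243 (V=16.8943). Price 30.0336; hedge Δ=1.0000, bond B=-43.1714.
  t=2,j=0: stock 39.7375 → up 43.7112 (V=0.5398), down 33.7769 (V=-9.3946). Price -1.3781; hedge Δ=1.0000, bond B=-41.1156.
  t=2,j=1: stock 51.4250 → up 56.5675 (V=13.3961), down 43.7112 (V=0.5398). Price 10.3094; hedge Δ=1.0000, bond B=-41.1156.
  t=2,j=2: stock 66.5500 → up 73.2050 (V=30.0336), down 56.5675 (V=13.3961). Price 25.4344; hedge Δ=1.0000, bond B=-41.1156.
  t=1,j=0: stock 46.7500 → up 51.4250 (V=10.3094), down 39.7375 (V=-1.3781). Price 7.5922; hedge Δ=1.0000, bond B=-39.1578.
  t=1,j=1: stock 60.5000 → up 66.5500 (V=25.4344), down 51.4250 (V=10.3094). Price 21.3422; hedge Δ=1.0000, bond B=-39.1578.
  t=0,j=0: stock 55.0000 → up 60.5000 (V=21.3422), down 46.7500 (V=7.5922). Price 17.7069; hedge Δ=1.0000, bond B=-37.2931.
Each (Δ,B) replicates both successor values, so the strategy is self-financing and V0 is arbitrage-free.

(0,0): Delta=1.0000 Bond=-37.2931
(1,0): Delta=1.0000 Bond=-39.1578
(1,1): Delta=1.0000 Bond=-39.1578
(2,0): Delta=1.0000 Bond=-41.1156
(2,1): Delta=1.0000 Bond=-41.1156
(2,2): Delta=1.0000 Bond=-41.1156
(3,0): Delta=1.0000 Bond=-43.1714
(3,1): Delta=1.0000 Bond=-43.1714
(3,2): Delta=1.0000 Bond=-43.1714
(3,3): Delta=1.0000 Bond=-43.1714
V0=17.7069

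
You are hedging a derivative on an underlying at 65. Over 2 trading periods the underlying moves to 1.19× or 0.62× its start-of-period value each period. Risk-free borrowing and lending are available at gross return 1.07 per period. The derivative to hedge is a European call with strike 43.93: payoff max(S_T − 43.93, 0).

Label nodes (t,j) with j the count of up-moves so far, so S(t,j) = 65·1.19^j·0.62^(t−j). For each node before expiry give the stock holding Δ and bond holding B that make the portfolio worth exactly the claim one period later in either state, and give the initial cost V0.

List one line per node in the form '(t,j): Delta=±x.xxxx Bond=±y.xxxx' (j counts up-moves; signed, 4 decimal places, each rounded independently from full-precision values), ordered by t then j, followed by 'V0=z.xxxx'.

No-arbitrage ⇒ martingale measure with p* = (R−d)/(u−d) = 0.7895.
At expiry t=2: V(2,0)=0.0000, V(2,1)=4.0270, V(2,2)=48.1165
(1,0): S=40.3000. Δ = (V_up−V_dn)/(S_up−S_dn) = (4.0270−0.0000)/(47.9570−24.9860) = 0.1753. V = [p*·4.0270 + (1−p*)·0.0000]/1.07 = 2.9712. B = V − Δ·S = -4.0937.
(1,1): S=77.3500. Δ = (V_up−V_dn)/(S_up−S_dn) = (48.1165−4.0270)/(92.0465−47.9570) = 1.0000. V = [p*·48.1165 + (1−p*)·4.0270]/1.07 = 36.2939. B = V − Δ·S = -41.0561.
(0,0): S=65.0000. Δ = (V_up−V_dn)/(S_up−S_dn) = (36.2939−2.9712)/(77.3500−40.3000) = 0.8994. V = [p*·36.2939 + (1−p*)·2.9712]/1.07 = 27.3632. B = V − Δ·S = -31.0977.
Root portfolio cost Δ·65+B reproduces V0=27.3632.

(0,0): Delta=0.8994 Bond=-31.0977
(1,0): Delta=0.1753 Bond=-4.0937
(1,1): Delta=1.0000 Bond=-41.0561
V0=27.3632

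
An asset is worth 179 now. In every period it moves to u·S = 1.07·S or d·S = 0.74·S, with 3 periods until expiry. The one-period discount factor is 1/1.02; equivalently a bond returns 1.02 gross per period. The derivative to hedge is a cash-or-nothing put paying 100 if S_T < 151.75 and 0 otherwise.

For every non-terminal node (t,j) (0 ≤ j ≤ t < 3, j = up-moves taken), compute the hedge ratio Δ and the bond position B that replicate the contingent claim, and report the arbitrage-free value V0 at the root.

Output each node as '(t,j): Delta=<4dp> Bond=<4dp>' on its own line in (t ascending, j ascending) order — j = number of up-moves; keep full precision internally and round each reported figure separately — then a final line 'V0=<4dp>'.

No-arbitrage ⇒ martingale measure with p* = (R−d)/(u−d) = 0.8485.
Terminal values V(3,·): V(3,0)=100.0000, V(3,1)=100.0000, V(3,2)=100.0000, V(3,3)=0.0000
Node (2,0) S=98.0204: V=(p*·100.0000+(1−p*)·100.0000)/1.02=98.0392; Δ=(100.0000−100.0000)/(104.8818−72.5351)=0.0000; B=V−Δ·S=98.0392
Node (2,1) S=141.7322: V=(p*·100.0000+(1−p*)·100.0000)/1.02=98.0392; Δ=(100.0000−100.0000)/(151.6535−104.8818)=0.0000; B=V−Δ·S=98.0392
Node (2,2) S=204.9371: V=(p*·0.0000+(1−p*)·100.0000)/1.02=14.8544; Δ=(0.0000−100.0000)/(219.2827−151.6535)=-1.4787; B=V−Δ·S=317.8847
Node (1,0) S=132.4600: V=(p*·98.0392+(1−p*)·98.0392)/1.02=96.1169; Δ=(98.0392−98.0392)/(141.7322−98.0204)=0.0000; B=V−Δ·S=96.1169
Node (1,1) S=191.5300: V=(p*·14.8544+(1−p*)·98.0392)/1.02=26.9198; Δ=(14.8544−98.0392)/(204.9371−141.7322)=-1.3161; B=V−Δ·S=278.9949
Node (0,0) S=179.0000: V=(p*·26.9198+(1−p*)·96.1169)/1.02=36.6708; Δ=(26.9198−96.1169)/(191.5300−132.4600)=-1.1714; B=V−Δ·S=246.3589
Root portfolio cost Δ·179+B reproduces V0=36.6708.

(0,0): Delta=-1.1714 Bond=246.3589
(1,0): Delta=0.0000 Bond=96.1169
(1,1): Delta=-1.3161 Bond=278.9949
(2,0): Delta=0.0000 Bond=98.0392
(2,1): Delta=0.0000 Bond=98.0392
(2,2): Delta=-1.4787 Bond=317.8847
V0=36.6708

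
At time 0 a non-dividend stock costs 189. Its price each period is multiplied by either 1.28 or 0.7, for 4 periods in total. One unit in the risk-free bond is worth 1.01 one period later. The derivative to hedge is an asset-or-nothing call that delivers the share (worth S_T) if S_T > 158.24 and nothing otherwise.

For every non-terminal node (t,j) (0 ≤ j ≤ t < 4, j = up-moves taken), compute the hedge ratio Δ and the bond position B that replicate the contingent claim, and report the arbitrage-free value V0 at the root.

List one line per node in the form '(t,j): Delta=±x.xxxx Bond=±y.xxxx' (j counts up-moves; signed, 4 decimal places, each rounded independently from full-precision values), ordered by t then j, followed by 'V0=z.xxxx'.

Since d<R<u, set p* = (R−d)/(u−d) = 0.5345; price each node as the discounted p*-expectation of its children.
At expiry t=4: V(4,0)=0.0000, V(4,1)=0.0000, V(4,2)=0.0000, V(4,3)=277.4532, V(4,4)=507.3430
  t=3,j=0: stock 64.8270 → up 82.9786 (V=0.0000), down 45.3789 (V=0.0000). Price 0.0000; hedge Δ=0.0000, bond B=0.0000.
  t=3,j=1: stock 118.5408 → up 151.7322 (V=0.0000), down 82.9786 (V=0.0000). Price 0.0000; hedge Δ=0.0000, bond B=0.0000.
  t=3,j=2: stock 216.7603 → up 277.4532 (V=277.4532), down 151.7322 (V=0.0000). Price 146.8257; hedge Δ=2.2069, bond B=-331.5419.
  t=3,j=3: stock 396.3617 → up 507.3430 (V=507.3430), down 277.4532 (V=277.4532). Price 396.3617; hedge Δ=1.0000, bond B=0.0000.
  t=2,j=0: stock 92.6100 → up 118.5408 (V=0.0000), down 64.8270 (V=0.0000). Price 0.0000; hedge Δ=0.0000, bond B=0.0000.
  t=2,j=1: stock 169.3440 → up 216.7603 (V=146.8257), down 118.5408 (V=0.0000). Price 77.6988; hedge Δ=1.4949, bond B=-175.4489.
  t=2,j=2: stock 309.6576 → up 396.3617 (V=396.3617), down 216.7603 (V=146.8257). Price 277.4242; hedge Δ=1.3894, bond B=-152.8104.
  t=1,j=0: stock 132.3000 → up 169.3440 (V=77.6988), down 92.6100 (V=0.0000). Price 41.1175; hedge Δ=1.0126, bond B=-92.8460.
  t=1,j=1: stock 241.9200 → up 309.6576 (V=277.4242), down 169.3440 (V=77.6988). Price 182.6223; hedge Δ=1.4234, bond B=-161.7317.
  t=0,j=0: stock 189.0000 → up 241.9200 (V=182.6223), down 132.3000 (V=41.1175). Price 115.5935; hedge Δ=1.2909, bond B=-128.3804.
Each (Δ,B) replicates both successor values, so the strategy is self-financing and V0 is arbitrage-free.

(0,0): Delta=1.2909 Bond=-128.3804
(1,0): Delta=1.0126 Bond=-92.8460
(1,1): Delta=1.4234 Bond=-161.7317
(2,0): Delta=0.0000 Bond=0.0000
(2,1): Delta=1.4949 Bond=-175.4489
(2,2): Delta=1.3894 Bond=-152.8104
(3,0): Delta=0.0000 Bond=0.0000
(3,1): Delta=0.0000 Bond=0.0000
(3,2): Delta=2.2069 Bond=-331.5419
(3,3): Delta=1.0000 Bond=0.0000
V0=115.5935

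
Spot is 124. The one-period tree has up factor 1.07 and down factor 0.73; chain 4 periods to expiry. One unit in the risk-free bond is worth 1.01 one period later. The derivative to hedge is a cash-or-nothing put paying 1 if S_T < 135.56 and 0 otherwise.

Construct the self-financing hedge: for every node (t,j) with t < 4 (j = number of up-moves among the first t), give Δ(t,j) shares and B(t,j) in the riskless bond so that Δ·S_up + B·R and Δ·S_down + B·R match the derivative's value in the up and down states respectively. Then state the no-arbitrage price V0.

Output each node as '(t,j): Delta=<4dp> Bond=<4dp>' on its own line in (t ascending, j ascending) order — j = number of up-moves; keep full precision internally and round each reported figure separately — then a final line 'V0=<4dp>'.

No-arbitrage ⇒ martingale measure with p* = (R−d)/(u−d) = 0.8235.
Terminal payoffs: V(4,0)=1.0000, V(4,1)=1.0000, V(4,2)=1.0000, V(4,3)=1.0000, V(4,4)=0.0000
  t=3,j=0: stock 48.2381 → up 51.6148 (V=1.0000), down 35.2138 (V=1.0000). Price 0.9901; hedge Δ=0.0000, bond B=0.9901.
  t=3,j=1: stock 70.7052 → up 75.6545 (V=1.0000), down 51.6148 (V=1.0000). Price 0.9901; hedge Δ=0.0000, bond B=0.9901.
  t=3,j=2: stock 103.6363 → up 110.8909 (V=1.0000), down 75.6545 (V=1.0000). Price 0.9901; hedge Δ=0.0000, bond B=0.9901.
  t=3,j=3: stock 151.9053 → up 162.5387 (V=0.0000), down 110.8909 (V=1.0000). Price 0.1747; hedge Δ=-0.0194, bond B=3.1159.
  t=2,j=0: stock 66.0796 → up 70.7052 (V=0.9901), down 48.2381 (V=0.9901). Price 0.9803; hedge Δ=0.0000, bond B=0.9803.
  t=2,j=1: stock 96.8564 → up 103.6363 (V=0.9901), down 70.7052 (V=0.9901). Price 0.9803; hedge Δ=0.0000, bond B=0.9803.
  t=2,j=2: stock 141.9676 → up 151.9053 (V=0.1747), down 103.6363 (V=0.9901). Price 0.3155; hedge Δ=-0.0169, bond B=2.7136.
  t=1,j=0: stock 90.5200 → up 96.8564 (V=0.9803), down 66.0796 (V=0.9803). Price 0.9706; hedge Δ=0.0000, bond B=0.9706.
  t=1,j=1: stock 132.6800 → up 141.9676 (V=0.3155), down 96.8564 (V=0.9803). Price 0.4285; hedge Δ=-0.0147, bond B=2.3839.
  t=0,j=0: stock 124.0000 → up 132.6800 (V=0.4285), down 90.5200 (V=0.9706). Price 0.5190; hedge Δ=-0.0129, bond B=2.1134.
The time-0 hedge costs 0.5190, which is the no-arbitrage price.

(0,0): Delta=-0.0129 Bond=2.1134
(1,0): Delta=0.0000 Bond=0.9706
(1,1): Delta=-0.0147 Bond=2.3839
(2,0): Delta=0.0000 Bond=0.9803
(2,1): Delta=0.0000 Bond=0.9803
(2,2): Delta=-0.0169 Bond=2.7136
(3,0): Delta=0.0000 Bond=0.9901
(3,1): Delta=0.0000 Bond=0.9901
(3,2): Delta=0.0000 Bond=0.9901
(3,3): Delta=-0.0194 Bond=3.1159
V0=0.5190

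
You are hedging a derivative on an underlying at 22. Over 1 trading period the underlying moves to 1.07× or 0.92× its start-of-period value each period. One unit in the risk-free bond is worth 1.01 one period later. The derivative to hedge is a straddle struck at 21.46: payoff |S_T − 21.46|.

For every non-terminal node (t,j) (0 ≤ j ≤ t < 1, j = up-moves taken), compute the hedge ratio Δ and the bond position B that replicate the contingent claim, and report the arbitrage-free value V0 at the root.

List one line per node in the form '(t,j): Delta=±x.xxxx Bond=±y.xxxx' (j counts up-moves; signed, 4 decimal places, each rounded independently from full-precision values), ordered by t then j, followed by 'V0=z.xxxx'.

Since d<R<u, set p* = (R−d)/(u−d) = 0.6000; price each node as the discounted p*-expectation of its children.
Terminal payoffs: V(1,0)=1.2200, V(1,1)=2.0800
(0,0): S=22.0000. Δ = (V_up−V_dn)/(S_up−S_dn) = (2.0800−1.2200)/(23.5400−20.2400) = 0.2606. V = [p*·2.0800 + (1−p*)·1.2200]/1.01 = 1.7188. B = V − Δ·S = -4.0145.
The time-0 hedge costs 1.7188, which is the no-arbitrage price.

(0,0): Delta=0.2606 Bond=-4.0145
V0=1.7188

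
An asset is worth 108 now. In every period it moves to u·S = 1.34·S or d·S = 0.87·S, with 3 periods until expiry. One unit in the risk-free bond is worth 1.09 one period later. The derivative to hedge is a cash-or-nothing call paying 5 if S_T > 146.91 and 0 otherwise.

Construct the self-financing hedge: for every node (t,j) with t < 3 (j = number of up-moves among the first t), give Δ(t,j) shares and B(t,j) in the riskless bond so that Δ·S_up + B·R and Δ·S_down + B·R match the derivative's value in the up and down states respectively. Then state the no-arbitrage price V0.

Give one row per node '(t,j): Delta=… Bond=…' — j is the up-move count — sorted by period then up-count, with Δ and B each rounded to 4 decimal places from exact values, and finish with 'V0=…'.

(0,0): Delta=0.0413 Bond=-2.7129
(1,0): Delta=0.0486 Bond=-3.6464
(1,1): Delta=0.0359 Bond=-2.1737
(2,0): Delta=0.0000 Bond=0.0000
(2,1): Delta=0.0845 Bond=-8.4911
(2,2): Delta=0.0000 Bond=4.5872
V0=1.7459

No-arbitrage ⇒ martingale measure with p* = (R−d)/(u−d) = 0.4681.
Terminal values V(3,·): V(3,0)=0.0000, V(3,1)=0.0000, V(3,2)=5.0000, V(3,3)=5.0000
Node (2,0) S=81.7452: V=(p*·0.0000+(1−p*)·0.0000)/1.09=0.0000; Δ=(0.0000−0.0000)/(109.5386−71.1183)=0.0000; B=V−Δ·S=0.0000
Node (2,1) S=125.9064: V=(p*·5.0000+(1−p*)·0.0000)/1.09=2.1472; Δ=(5.0000−0.0000)/(168.7146−109.5386)=0.0845; B=V−Δ·S=-8.4911
Node (2,2) S=193.9248: V=(p*·5.0000+(1−p*)·5.0000)/1.09=4.5872; Δ=(5.0000−5.0000)/(259.8592−168.7146)=0.0000; B=V−Δ·S=4.5872
Node (1,0) S=93.9600: V=(p*·2.1472+(1−p*)·0.0000)/1.09=0.9221; Δ=(2.1472−0.0000)/(125.9064−81.7452)=0.0486; B=V−Δ·S=-3.6464
Node (1,1) S=144.7200: V=(p*·4.5872+(1−p*)·2.1472)/1.09=3.0177; Δ=(4.5872−2.1472)/(193.9248−125.9064)=0.0359; B=V−Δ·S=-2.1737
Node (0,0) S=108.0000: V=(p*·3.0177+(1−p*)·0.9221)/1.09=1.7459; Δ=(3.0177−0.9221)/(144.7200−93.9600)=0.0413; B=V−Δ·S=-2.7129
Root portfolio cost Δ·108+B reproduces V0=1.7459.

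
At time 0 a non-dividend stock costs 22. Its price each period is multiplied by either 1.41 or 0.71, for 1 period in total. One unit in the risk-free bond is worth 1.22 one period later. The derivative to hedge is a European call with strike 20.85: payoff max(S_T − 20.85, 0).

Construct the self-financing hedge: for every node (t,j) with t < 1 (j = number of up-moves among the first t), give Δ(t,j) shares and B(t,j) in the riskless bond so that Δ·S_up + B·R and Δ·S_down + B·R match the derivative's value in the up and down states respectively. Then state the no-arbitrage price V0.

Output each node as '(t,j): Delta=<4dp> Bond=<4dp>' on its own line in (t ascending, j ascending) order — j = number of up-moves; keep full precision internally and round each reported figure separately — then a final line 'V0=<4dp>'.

(0,0): Delta=0.6604 Bond=-8.4552
V0=6.0734

No-arbitrage ⇒ martingale measure with p* = (R−d)/(u−d) = 0.7286.
At expiry t=1: V(1,0)=0.0000, V(1,1)=10.1700
(0,0): S=22.0000. Δ = (V_up−V_dn)/(S_up−S_dn) = (10.1700−0.0000)/(31.0200−15.6200) = 0.6604. V = [p*·10.1700 + (1−p*)·0.0000]/1.22 = 6.0734. B = V − Δ·S = -8.4552.
Self-financing check: at every node Δ·S+B equals the discounted successor values.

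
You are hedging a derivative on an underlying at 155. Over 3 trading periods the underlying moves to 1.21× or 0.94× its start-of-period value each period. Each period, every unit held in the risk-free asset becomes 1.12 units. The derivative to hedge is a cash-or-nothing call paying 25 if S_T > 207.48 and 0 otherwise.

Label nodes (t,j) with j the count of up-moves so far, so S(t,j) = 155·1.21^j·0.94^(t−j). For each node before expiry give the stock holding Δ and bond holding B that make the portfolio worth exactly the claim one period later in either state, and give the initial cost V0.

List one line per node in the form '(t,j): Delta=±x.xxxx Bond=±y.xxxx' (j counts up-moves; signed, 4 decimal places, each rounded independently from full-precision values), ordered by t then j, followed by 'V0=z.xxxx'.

(0,0): Delta=0.2117 Bond=-19.6252
(1,0): Delta=0.3783 Bond=-46.2569
(1,1): Delta=0.1469 Bond=-9.8419
(2,0): Delta=0.0000 Bond=0.0000
(2,1): Delta=0.5252 Bond=-77.7116
(2,2): Delta=0.0000 Bond=22.3214
V0=13.1811

Since d<R<u, set p* = (R−d)/(u−d) = 0.6667; price each node as the discounted p*-expectation of its children.
At expiry t=3: V(3,0)=0.0000, V(3,1)=0.0000, V(3,2)=25.0000, V(3,3)=25.0000
Node (2,0) S=136.9580: V=(p*·0.0000+(1−p*)·0.0000)/1.12=0.0000; Δ=(0.0000−0.0000)/(165.7192−128.7405)=0.0000; B=V−Δ·S=0.0000
Node (2,1) S=176.2970: V=(p*·25.0000+(1−p*)·0.0000)/1.12=14.8810; Δ=(25.0000−0.0000)/(213.3194−165.7192)=0.5252; B=V−Δ·S=-77.7116
Node (2,2) S=226.9355: V=(p*·25.0000+(1−p*)·25.0000)/1.12=22.3214; Δ=(25.0000−25.0000)/(274.5920−213.3194)=0.0000; B=V−Δ·S=22.3214
Node (1,0) S=145.7000: V=(p*·14.8810+(1−p*)·0.0000)/1.12=8.8577; Δ=(14.8810−0.0000)/(176.2970−136.9580)=0.3783; B=V−Δ·S=-46.2569
Node (1,1) S=187.5500: V=(p*·22.3214+(1−p*)·14.8810)/1.12=17.7154; Δ=(22.3214−14.8810)/(226.9355−176.2970)=0.1469; B=V−Δ·S=-9.8419
Node (0,0) S=155.0000: V=(p*·17.7154+(1−p*)·8.8577)/1.12=13.1811; Δ=(17.7154−8.8577)/(187.5500−145.7000)=0.2117; B=V−Δ·S=-19.6252
The time-0 hedge costs 13.1811, which is the no-arbitrage price.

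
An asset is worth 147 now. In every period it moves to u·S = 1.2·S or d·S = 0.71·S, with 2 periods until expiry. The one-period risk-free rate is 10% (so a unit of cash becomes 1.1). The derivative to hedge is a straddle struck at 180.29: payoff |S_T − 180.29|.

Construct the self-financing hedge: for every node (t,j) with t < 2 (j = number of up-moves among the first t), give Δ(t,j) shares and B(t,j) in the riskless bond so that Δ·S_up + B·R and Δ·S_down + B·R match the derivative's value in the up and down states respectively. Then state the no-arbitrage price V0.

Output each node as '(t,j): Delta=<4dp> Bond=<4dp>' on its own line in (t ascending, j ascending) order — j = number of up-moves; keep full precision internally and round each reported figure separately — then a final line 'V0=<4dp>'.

Since d<R<u, set p* = (R−d)/(u−d) = 0.7959; price each node as the discounted p*-expectation of its children.
Terminal values V(2,·): V(2,0)=106.1873, V(2,1)=55.0460, V(2,2)=31.3900
Node (1,0) S=104.3700: V=(p*·55.0460+(1−p*)·106.1873)/1.1=59.5300; Δ=(55.0460−106.1873)/(125.2440−74.1027)=-1.0000; B=V−Δ·S=163.9000
Node (1,1) S=176.4000: V=(p*·31.3900+(1−p*)·55.0460)/1.1=32.9252; Δ=(31.3900−55.0460)/(211.6800−125.2440)=-0.2737; B=V−Δ·S=81.2028
Node (0,0) S=147.0000: V=(p*·32.9252+(1−p*)·59.5300)/1.1=34.8680; Δ=(32.9252−59.5300)/(176.4000−104.3700)=-0.3694; B=V−Δ·S=89.1634
Check: Δ(0,0)·S0 + B(0,0) = 34.8680 = V0.

(0,0): Delta=-0.3694 Bond=89.1634
(1,0): Delta=-1.0000 Bond=163.9000
(1,1): Delta=-0.2737 Bond=81.2028
V0=34.8680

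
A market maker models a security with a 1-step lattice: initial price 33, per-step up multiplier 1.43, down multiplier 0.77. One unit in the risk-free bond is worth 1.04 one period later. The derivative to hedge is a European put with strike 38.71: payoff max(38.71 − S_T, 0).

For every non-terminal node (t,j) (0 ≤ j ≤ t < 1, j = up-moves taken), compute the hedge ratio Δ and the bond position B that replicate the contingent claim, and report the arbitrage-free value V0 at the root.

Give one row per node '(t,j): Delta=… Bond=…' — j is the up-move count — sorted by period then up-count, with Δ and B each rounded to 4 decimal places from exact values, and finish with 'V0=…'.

(0,0): Delta=-0.6107 Bond=27.7083
V0=7.5568

Risk-neutral probability p* = (R−d)/(u−d) = (1.04−0.77)/(1.43−0.77) = 0.4091.
Payoff layer (t=1): V(1,0)=13.3000, V(1,1)=0.0000
  t=0,j=0: stock 33.0000 → up 47.1900 (V=0.0000), down 25.4100 (V=13.3000). Price 7.5568; hedge Δ=-0.6107, bond B=27.7083.
Each (Δ,B) replicates both successor values, so the strategy is self-financing and V0 is arbitrage-free.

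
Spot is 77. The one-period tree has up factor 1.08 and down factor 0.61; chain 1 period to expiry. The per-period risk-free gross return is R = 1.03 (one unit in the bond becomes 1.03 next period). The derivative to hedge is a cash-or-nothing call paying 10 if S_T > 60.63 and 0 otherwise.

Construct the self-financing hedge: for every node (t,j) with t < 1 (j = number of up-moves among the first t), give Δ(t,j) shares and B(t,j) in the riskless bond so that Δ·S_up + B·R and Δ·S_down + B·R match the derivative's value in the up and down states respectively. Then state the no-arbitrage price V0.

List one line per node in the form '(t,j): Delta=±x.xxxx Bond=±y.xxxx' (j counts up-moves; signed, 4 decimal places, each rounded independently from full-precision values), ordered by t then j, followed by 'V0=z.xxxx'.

(0,0): Delta=0.2763 Bond=-12.6007
V0=8.6759

No-arbitrage ⇒ martingale measure with p* = (R−d)/(u−d) = 0.8936.
At expiry t=1: V(1,0)=0.0000, V(1,1)=10.0000
(0,0): S=77.0000. Δ = (V_up−V_dn)/(S_up−S_dn) = (10.0000−0.0000)/(83.1600−46.9700) = 0.2763. V = [p*·10.0000 + (1−p*)·0.0000]/1.03 = 8.6759. B = V − Δ·S = -12.6007.
Each (Δ,B) replicates both successor values, so the strategy is self-financing and V0 is arbitrage-free.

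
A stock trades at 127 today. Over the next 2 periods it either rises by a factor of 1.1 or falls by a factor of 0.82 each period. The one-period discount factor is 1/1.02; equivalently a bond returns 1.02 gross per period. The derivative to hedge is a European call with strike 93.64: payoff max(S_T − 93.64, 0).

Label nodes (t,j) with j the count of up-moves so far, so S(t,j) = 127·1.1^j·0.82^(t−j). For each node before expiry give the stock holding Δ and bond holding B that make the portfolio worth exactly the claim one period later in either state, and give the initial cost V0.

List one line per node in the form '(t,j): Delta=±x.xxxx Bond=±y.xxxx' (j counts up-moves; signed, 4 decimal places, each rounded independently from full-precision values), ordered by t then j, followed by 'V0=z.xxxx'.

Risk-neutral probability p* = (R−d)/(u−d) = (1.02−0.82)/(1.1−0.82) = 0.7143.
Terminal values V(2,·): V(2,0)=0.0000, V(2,1)=20.9140, V(2,2)=60.0300
  t=1,j=0: stock 104.1400 → up 114.5540 (V=20.9140), down 85.3948 (V=0.0000). Price 14.6457; hedge Δ=0.7172, bond B=-60.0472.
  t=1,j=1: stock 139.7000 → up 153.6700 (V=60.0300), down 114.5540 (V=20.9140). Price 47.8961; hedge Δ=1.0000, bond B=-91.8039.
  t=0,j=0: stock 127.0000 → up 139.7000 (V=47.8961), down 104.1400 (V=14.6457). Price 37.6431; hedge Δ=0.9351, bond B=-81.1084.
Self-financing check: at every node Δ·S+B equals the discounted successor values.

(0,0): Delta=0.9351 Bond=-81.1084
(1,0): Delta=0.7172 Bond=-60.0472
(1,1): Delta=1.0000 Bond=-91.8039
V0=37.6431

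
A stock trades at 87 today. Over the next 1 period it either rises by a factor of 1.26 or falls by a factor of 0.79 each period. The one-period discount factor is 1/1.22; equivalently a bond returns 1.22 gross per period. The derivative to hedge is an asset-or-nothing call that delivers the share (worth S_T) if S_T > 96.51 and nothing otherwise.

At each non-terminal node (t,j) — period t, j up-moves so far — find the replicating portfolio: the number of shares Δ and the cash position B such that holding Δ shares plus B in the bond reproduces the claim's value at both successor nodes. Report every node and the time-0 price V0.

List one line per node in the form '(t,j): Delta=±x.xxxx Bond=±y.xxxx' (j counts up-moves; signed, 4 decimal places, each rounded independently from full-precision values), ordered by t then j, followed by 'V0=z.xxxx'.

(0,0): Delta=2.6809 Bond=-151.0286
V0=82.2054

The replicating-portfolio and risk-neutral prices coincide; use p* = (1.22−0.79)/(1.26−0.79) = 0.9149 for the latter.
At expiry t=1: V(1,0)=0.0000, V(1,1)=109.6200
  t=0,j=0: stock 87.0000 → up 109.6200 (V=109.6200), down 68.7300 (V=0.0000). Price 82.2054; hedge Δ=2.6809, bond B=-151.0286.
Root portfolio cost Δ·87+B reproduces V0=82.2054.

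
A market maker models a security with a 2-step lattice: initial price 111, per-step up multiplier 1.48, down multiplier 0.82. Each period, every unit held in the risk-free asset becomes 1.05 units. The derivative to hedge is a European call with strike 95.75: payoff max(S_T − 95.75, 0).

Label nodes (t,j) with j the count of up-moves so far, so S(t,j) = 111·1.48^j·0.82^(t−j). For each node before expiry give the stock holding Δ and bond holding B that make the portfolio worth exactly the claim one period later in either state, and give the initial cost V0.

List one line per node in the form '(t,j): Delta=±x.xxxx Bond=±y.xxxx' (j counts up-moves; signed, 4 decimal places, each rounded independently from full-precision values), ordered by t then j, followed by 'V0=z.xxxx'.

(0,0): Delta=0.8212 Bond=-58.8695
(1,0): Delta=0.6485 Bond=-46.0994
(1,1): Delta=1.0000 Bond=-91.1905
V0=32.2808

Risk-neutral probability p* = (R−d)/(u−d) = (1.05−0.82)/(1.48−0.82) = 0.3485.
At expiry t=2: V(2,0)=0.0000, V(2,1)=38.9596, V(2,2)=147.3844
  t=1,j=0: stock 91.0200 → up 134.7096 (V=38.9596), down 74.6364 (V=0.0000). Price 12.9303; hedge Δ=0.6485, bond B=-46.0994.
  t=1,j=1: stock 164.2800 → up 243.1344 (V=147.3844), down 134.7096 (V=38.9596). Price 73.0895; hedge Δ=1.0000, bond B=-91.1905.
  t=0,j=0: stock 111.0000 → up 164.2800 (V=73.0895), down 91.0200 (V=12.9303). Price 32.2808; hedge Δ=0.8212, bond B=-58.8695.
Check: Δ(0,0)·S0 + B(0,0) = 32.2808 = V0.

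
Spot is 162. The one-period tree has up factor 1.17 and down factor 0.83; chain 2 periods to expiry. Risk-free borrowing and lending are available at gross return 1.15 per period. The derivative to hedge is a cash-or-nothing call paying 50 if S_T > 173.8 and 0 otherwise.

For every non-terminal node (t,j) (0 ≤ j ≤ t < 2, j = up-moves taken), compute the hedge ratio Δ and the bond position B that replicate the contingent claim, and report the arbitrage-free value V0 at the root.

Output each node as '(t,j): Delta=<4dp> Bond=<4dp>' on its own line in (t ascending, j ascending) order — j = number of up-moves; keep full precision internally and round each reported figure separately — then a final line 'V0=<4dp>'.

(0,0): Delta=0.7429 Bond=-86.8649
(1,0): Delta=0.0000 Bond=0.0000
(1,1): Delta=0.7759 Bond=-106.1381
V0=33.4901

No-arbitrage ⇒ martingale measure with p* = (R−d)/(u−d) = 0.9412.
Payoff layer (t=2): V(2,0)=0.0000, V(2,1)=0.0000, V(2,2)=50.0000
  t=1,j=0: stock 134.4600 → up 157.3182 (V=0.0000), down 111.6018 (V=0.0000). Price 0.0000; hedge Δ=0.0000, bond B=0.0000.
  t=1,j=1: stock 189.5400 → up 221.7618 (V=50.0000), down 157.3182 (V=0.0000). Price 40.9207; hedge Δ=0.7759, bond B=-106.1381.
  t=0,j=0: stock 162.0000 → up 189.5400 (V=40.9207), down 134.4600 (V=0.0000). Price 33.4901; hedge Δ=0.7429, bond B=-86.8649.
The time-0 hedge costs 33.4901, which is the no-arbitrage price.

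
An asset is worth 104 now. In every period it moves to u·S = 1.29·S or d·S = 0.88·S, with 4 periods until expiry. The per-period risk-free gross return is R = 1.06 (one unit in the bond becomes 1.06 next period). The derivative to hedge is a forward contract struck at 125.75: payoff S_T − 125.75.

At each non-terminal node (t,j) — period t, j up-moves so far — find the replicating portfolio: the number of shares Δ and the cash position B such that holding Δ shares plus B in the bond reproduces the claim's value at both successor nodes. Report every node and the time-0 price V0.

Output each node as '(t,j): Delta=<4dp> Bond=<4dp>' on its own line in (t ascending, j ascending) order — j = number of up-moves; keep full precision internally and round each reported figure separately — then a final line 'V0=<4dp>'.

(0,0): Delta=1.0000 Bond=-99.6058
(1,0): Delta=1.0000 Bond=-105.5821
(1,1): Delta=1.0000 Bond=-105.5821
(2,0): Delta=1.0000 Bond=-111.9171
(2,1): Delta=1.0000 Bond=-111.9171
(2,2): Delta=1.0000 Bond=-111.9171
(3,0): Delta=1.0000 Bond=-118.6321
(3,1): Delta=1.0000 Bond=-118.6321
(3,2): Delta=1.0000 Bond=-118.6321
(3,3): Delta=1.0000 Bond=-118.6321
V0=4.3942

No-arbitrage ⇒ martingale measure with p* = (R−d)/(u−d) = 0.4390.
Terminal payoffs: V(4,0)=-63.3817, V(4,1)=-34.3237, V(4,2)=8.2726, V(4,3)=70.7150, V(4,4)=162.2498
Node (3,0) S=70.8731: V=(p*·-34.3237+(1−p*)·-63.3817)/1.06=-47.7590; Δ=(-34.3237−-63.3817)/(91.4263−62.3683)=1.0000; B=V−Δ·S=-118.6321
Node (3,1) S=103.8935: V=(p*·8.2726+(1−p*)·-34.3237)/1.06=-14.7386; Δ=(8.2726−-34.3237)/(134.0226−91.4263)=1.0000; B=V−Δ·S=-118.6321
Node (3,2) S=152.2984: V=(p*·70.7150+(1−p*)·8.2726)/1.06=33.6664; Δ=(70.7150−8.2726)/(196.4650−134.0226)=1.0000; B=V−Δ·S=-118.6321
Node (3,3) S=223.2557: V=(p*·162.2498+(1−p*)·70.7150)/1.06=104.6236; Δ=(162.2498−70.7150)/(287.9998−196.4650)=1.0000; B=V−Δ·S=-118.6321
Node (2,0) S=80.5376: V=(p*·-14.7386+(1−p*)·-47.7590)/1.06=-31.3795; Δ=(-14.7386−-47.7590)/(103.8935−70.8731)=1.0000; B=V−Δ·S=-111.9171
Node (2,1) S=118.0608: V=(p*·33.6664+(1−p*)·-14.7386)/1.06=6.1437; Δ=(33.6664−-14.7386)/(152.2984−103.8935)=1.0000; B=V−Δ·S=-111.9171
Node (2,2) S=173.0664: V=(p*·104.6236+(1−p*)·33.6664)/1.06=61.1493; Δ=(104.6236−33.6664)/(223.2557−152.2984)=1.0000; B=V−Δ·S=-111.9171
Node (1,0) S=91.5200: V=(p*·6.1437+(1−p*)·-31.3795)/1.06=-14.0621; Δ=(6.1437−-31.3795)/(118.0608−80.5376)=1.0000; B=V−Δ·S=-105.5821
Node (1,1) S=134.1600: V=(p*·61.1493+(1−p*)·6.1437)/1.06=28.5779; Δ=(61.1493−6.1437)/(173.0664−118.0608)=1.0000; B=V−Δ·S=-105.5821
Node (0,0) S=104.0000: V=(p*·28.5779+(1−p*)·-14.0621)/1.06=4.3942; Δ=(28.5779−-14.0621)/(134.1600−91.5200)=1.0000; B=V−Δ·S=-99.6058
Check: Δ(0,0)·S0 + B(0,0) = 4.3942 = V0.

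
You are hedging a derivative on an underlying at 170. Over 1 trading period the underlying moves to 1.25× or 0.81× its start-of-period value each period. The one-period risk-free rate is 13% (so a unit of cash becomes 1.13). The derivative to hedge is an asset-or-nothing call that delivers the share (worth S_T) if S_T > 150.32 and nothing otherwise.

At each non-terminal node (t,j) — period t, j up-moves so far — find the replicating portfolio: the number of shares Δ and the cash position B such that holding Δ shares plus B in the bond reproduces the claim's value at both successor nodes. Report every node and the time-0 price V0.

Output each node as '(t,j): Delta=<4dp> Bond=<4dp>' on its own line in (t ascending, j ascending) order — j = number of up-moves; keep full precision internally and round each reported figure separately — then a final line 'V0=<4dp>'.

No-arbitrage ⇒ martingale measure with p* = (R−d)/(u−d) = 0.7273.
Payoff layer (t=1): V(1,0)=0.0000, V(1,1)=212.5000
  t=0,j=0: stock 170.0000 → up 212.5000 (V=212.5000), down 137.7000 (V=0.0000). Price 136.7659; hedge Δ=2.8409, bond B=-346.1887.
Root portfolio cost Δ·170+B reproduces V0=136.7659.

(0,0): Delta=2.8409 Bond=-346.1887
V0=136.7659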